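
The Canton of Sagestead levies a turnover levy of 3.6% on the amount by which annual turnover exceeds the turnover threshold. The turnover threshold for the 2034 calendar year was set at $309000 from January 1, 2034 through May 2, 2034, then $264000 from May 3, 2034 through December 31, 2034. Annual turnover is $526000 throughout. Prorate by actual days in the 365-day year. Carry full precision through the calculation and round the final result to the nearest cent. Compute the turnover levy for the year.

January 1 – May 2, 2034: 122 days, exemption $309000 → ($526000 − $309000) × 3.6% × 122/365 = $2611.1342
May 3 – December 31, 2034: 243 days, exemption $264000 → ($526000 − $264000) × 3.6% × 243/365 = $6279.3863
Total = $8890.5205

$8890.52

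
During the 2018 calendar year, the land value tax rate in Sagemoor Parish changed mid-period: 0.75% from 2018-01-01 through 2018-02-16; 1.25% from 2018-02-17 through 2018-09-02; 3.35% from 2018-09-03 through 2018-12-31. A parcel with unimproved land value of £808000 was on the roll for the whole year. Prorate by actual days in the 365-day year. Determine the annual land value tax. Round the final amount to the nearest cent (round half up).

£15158.30

2018-01-01 to 2018-02-16: 47 days at 0.75% → £808000 × 0.75% × 47/365 = £780.3288
2018-02-17 to 2018-09-02: 198 days at 1.25% → £808000 × 1.25% × 198/365 = £5478.9041
2018-09-03 to 2018-12-31: 120 days at 3.35% → £808000 × 3.35% × 120/365 = £8899.0685
Total = £15158.3014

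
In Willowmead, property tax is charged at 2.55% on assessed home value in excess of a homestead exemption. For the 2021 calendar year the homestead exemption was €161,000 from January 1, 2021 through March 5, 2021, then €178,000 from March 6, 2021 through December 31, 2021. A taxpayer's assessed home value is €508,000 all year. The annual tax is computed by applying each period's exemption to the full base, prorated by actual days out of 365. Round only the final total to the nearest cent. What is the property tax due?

January 1 – March 5, 2021: 64 days, exemption €161,000 → (€508,000 − €161,000) × 2.55% × 64/365 = €1,551.5178
March 6 – December 31, 2021: 301 days, exemption €178,000 → (€508,000 − €178,000) × 2.55% × 301/365 = €6,939.4932
Total = €8,491.0110

€8,491.01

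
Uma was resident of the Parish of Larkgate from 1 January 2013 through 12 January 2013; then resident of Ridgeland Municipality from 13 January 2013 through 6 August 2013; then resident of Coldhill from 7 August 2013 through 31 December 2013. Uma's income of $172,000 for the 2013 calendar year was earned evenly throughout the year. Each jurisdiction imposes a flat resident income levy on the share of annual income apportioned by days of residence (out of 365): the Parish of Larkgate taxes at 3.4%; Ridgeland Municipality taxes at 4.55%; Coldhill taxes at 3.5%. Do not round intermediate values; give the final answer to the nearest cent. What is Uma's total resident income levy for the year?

The Parish of Larkgate, 1 January – 12 January 2013: 12 days → $172,000 × 3.4% × 12/365 = $192.2630
Ridgeland Municipality, 13 January – 6 August 2013: 206 days → $172,000 × 4.55% × 206/365 = $4,416.8658
Coldhill, 7 August – 31 December 2013: 147 days → $172,000 × 3.5% × 147/365 = $2,424.4932
Total = $7,033.6219

$7,033.62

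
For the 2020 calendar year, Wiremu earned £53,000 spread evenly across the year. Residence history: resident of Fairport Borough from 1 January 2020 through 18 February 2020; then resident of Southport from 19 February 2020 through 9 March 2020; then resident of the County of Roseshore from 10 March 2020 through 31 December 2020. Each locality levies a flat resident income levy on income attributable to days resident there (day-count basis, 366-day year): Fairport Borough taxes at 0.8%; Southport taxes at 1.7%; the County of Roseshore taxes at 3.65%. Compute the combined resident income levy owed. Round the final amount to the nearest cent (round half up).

£1,675.80

Fairport Borough, 1 January – 18 February 2020: 49 days → £53,000 × 0.8% × 49/366 = £56.7650
Southport, 19 February – 9 March 2020: 20 days → £53,000 × 1.7% × 20/366 = £49.2350
The County of Roseshore, 10 March – 31 December 2020: 297 days → £53,000 × 3.65% × 297/366 = £1,569.7992
Total = £1,675.7992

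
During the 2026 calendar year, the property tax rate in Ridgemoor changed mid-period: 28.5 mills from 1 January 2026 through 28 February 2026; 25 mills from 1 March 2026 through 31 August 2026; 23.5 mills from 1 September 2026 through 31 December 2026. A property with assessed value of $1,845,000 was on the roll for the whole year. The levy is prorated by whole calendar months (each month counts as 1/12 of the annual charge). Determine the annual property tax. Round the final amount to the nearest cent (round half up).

1 January – 28 February 2026: 2 months at 28.5 mills → $1,845,000 × 2.85% × 2/12 = $8,763.7500
1 March – 31 August 2026: 6 months at 25 mills → $1,845,000 × 2.5% × 6/12 = $23,062.5000
1 September – 31 December 2026: 4 months at 23.5 mills → $1,845,000 × 2.35% × 4/12 = $14,452.5000
Total = $46,278.7500

$46,278.75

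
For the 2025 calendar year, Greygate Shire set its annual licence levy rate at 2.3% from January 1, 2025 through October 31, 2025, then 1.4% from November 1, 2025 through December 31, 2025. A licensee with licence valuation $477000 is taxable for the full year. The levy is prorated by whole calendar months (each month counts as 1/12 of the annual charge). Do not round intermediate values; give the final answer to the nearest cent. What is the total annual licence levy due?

January 1 – October 31, 2025: 10 months at 2.3% → $477000 × 2.3% × 10/12 = $9142.5000
November 1 – December 31, 2025: 2 months at 1.4% → $477000 × 1.4% × 2/12 = $1113.0000
Total = $10255.5000

$10255.50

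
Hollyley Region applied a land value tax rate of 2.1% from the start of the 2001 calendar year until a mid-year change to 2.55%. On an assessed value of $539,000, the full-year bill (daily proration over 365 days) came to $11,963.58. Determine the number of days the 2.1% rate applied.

Let d = days at the first rate; then 365 − d days at the second rate.
$539,000 × [2.1%·d + 2.55%·(365−d)] / 365 = $11,963.58
Solving gives d = 268, so the new rate took effect on 26 Sep 2001.

268 days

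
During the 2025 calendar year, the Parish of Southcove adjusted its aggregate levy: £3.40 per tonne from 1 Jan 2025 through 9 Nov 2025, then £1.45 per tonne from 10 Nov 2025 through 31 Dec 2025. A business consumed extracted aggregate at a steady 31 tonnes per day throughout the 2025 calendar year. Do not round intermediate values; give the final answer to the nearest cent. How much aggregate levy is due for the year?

£35,327.60

1 Jan – 9 Nov 2025: 313 days × 31 tonnes/day = 9,703 tonnes at £3.40/tonne → £32,990.20
10 Nov – 31 Dec 2025: 52 days × 31 tonnes/day = 1,612 tonnes at £1.45/tonne → £2,337.40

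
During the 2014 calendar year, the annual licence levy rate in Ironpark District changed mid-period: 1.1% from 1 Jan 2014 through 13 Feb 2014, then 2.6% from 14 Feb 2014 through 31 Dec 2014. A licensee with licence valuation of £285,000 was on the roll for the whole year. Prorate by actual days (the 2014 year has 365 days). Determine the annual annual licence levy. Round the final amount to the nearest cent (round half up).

1 Jan – 13 Feb 2014: 44 days at 1.1% → £285,000 × 1.1% × 44/365 = £377.9178
14 Feb – 31 Dec 2014: 321 days at 2.6% → £285,000 × 2.6% × 321/365 = £6,516.7397
Total = £6,894.6575

£6,894.66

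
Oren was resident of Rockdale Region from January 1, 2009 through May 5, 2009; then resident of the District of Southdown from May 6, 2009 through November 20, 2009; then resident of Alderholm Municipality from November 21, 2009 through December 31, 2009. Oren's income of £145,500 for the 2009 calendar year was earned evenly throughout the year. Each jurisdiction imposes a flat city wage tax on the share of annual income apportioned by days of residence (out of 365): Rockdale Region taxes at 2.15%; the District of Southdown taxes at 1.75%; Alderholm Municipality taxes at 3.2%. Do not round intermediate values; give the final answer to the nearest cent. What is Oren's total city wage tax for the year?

£2,982.55

Rockdale Region, January 1 – May 5, 2009: 125 days → £145,500 × 2.15% × 125/365 = £1,071.3185
The District of Southdown, May 6 – November 20, 2009: 199 days → £145,500 × 1.75% × 199/365 = £1,388.2295
Alderholm Municipality, November 21 – December 31, 2009: 41 days → £145,500 × 3.2% × 41/365 = £523.0027
Total = £2,982.5507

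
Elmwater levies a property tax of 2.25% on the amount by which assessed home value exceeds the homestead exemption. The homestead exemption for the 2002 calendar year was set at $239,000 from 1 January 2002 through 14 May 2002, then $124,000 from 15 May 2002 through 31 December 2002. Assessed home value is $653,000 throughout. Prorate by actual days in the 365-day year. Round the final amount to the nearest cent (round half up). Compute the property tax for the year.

1 January – 14 May 2002: 134 days, exemption $239,000 → ($653,000 − $239,000) × 2.25% × 134/365 = $3,419.7534
15 May – 31 December 2002: 231 days, exemption $124,000 → ($653,000 − $124,000) × 2.25% × 231/365 = $7,532.8151
Total = $10,952.5685

$10,952.57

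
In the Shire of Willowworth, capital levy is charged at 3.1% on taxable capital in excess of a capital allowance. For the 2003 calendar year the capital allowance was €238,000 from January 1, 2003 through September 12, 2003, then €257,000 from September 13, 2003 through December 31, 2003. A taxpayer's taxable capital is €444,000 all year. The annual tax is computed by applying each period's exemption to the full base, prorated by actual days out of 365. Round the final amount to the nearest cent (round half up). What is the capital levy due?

€6,208.49

January 1 – September 12, 2003: 255 days, exemption €238,000 → (€444,000 − €238,000) × 3.1% × 255/365 = €4,461.4521
September 13 – December 31, 2003: 110 days, exemption €257,000 → (€444,000 − €257,000) × 3.1% × 110/365 = €1,747.0411
Total = €6,208.4932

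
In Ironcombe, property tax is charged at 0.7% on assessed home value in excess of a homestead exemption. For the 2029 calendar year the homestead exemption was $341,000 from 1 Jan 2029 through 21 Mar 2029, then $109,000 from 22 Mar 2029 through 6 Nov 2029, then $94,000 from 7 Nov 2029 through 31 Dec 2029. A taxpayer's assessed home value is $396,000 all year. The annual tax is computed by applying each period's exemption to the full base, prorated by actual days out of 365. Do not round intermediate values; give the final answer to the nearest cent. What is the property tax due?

$1,668.88

1 Jan – 21 Mar 2029: 80 days, exemption $341,000 → ($396,000 − $341,000) × 0.7% × 80/365 = $84.3836
22 Mar – 6 Nov 2029: 230 days, exemption $109,000 → ($396,000 − $109,000) × 0.7% × 230/365 = $1,265.9452
7 Nov – 31 Dec 2029: 55 days, exemption $94,000 → ($396,000 − $94,000) × 0.7% × 55/365 = $318.5479
Total = $1,668.8767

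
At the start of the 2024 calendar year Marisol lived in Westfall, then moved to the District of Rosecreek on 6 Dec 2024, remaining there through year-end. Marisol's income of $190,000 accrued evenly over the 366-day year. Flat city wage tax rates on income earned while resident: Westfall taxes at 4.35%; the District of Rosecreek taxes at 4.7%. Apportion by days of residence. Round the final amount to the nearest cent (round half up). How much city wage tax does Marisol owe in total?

Westfall, 1 Jan – 5 Dec 2024: 340 days → $190,000 × 4.35% × 340/366 = $7,677.8689
The District of Rosecreek, 6 Dec – 31 Dec 2024: 26 days → $190,000 × 4.7% × 26/366 = $634.3716
Total = $8,312.2404

$8,312.24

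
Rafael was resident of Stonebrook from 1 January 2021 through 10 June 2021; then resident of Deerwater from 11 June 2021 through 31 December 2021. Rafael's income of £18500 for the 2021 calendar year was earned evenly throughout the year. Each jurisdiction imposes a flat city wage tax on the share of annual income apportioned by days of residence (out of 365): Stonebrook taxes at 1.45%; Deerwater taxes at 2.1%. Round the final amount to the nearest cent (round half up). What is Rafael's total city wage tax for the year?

£335.46

Stonebrook, 1 January – 10 June 2021: 161 days → £18500 × 1.45% × 161/365 = £118.3240
Deerwater, 11 June – 31 December 2021: 204 days → £18500 × 2.1% × 204/365 = £217.1342
Total = £335.4582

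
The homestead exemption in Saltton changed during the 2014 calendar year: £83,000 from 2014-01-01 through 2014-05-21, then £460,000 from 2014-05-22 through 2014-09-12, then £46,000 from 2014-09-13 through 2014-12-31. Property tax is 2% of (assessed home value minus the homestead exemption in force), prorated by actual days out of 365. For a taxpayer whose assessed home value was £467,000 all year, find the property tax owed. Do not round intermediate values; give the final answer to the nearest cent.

2014-01-01 to 2014-05-21: 141 days, exemption £83,000 → (£467,000 − £83,000) × 2% × 141/365 = £2,966.7945
2014-05-22 to 2014-09-12: 114 days, exemption £460,000 → (£467,000 − £460,000) × 2% × 114/365 = £43.7260
2014-09-13 to 2014-12-31: 110 days, exemption £46,000 → (£467,000 − £46,000) × 2% × 110/365 = £2,537.5342
Total = £5,548.0548

£5,548.05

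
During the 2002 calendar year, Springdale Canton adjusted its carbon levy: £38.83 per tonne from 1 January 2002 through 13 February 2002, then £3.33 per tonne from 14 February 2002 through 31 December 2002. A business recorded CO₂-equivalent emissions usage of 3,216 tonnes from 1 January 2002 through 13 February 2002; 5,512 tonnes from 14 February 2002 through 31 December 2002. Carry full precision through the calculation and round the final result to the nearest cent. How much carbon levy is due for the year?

1 January – 13 February 2002: 3,216 tonnes at £38.83/tonne → £124877.28
14 February – 31 December 2002: 5,512 tonnes at £3.33/tonne → £18354.96

£143232.24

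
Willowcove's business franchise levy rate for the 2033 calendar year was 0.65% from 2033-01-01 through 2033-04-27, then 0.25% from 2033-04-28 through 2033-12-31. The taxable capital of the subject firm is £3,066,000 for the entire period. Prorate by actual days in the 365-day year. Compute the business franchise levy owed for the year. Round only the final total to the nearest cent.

£11,596.20

2033-01-01 to 2033-04-27: 117 days at 0.65% → £3,066,000 × 0.65% × 117/365 = £6,388.2000
2033-04-28 to 2033-12-31: 248 days at 0.25% → £3,066,000 × 0.25% × 248/365 = £5,208.0000
Total = £11,596.2000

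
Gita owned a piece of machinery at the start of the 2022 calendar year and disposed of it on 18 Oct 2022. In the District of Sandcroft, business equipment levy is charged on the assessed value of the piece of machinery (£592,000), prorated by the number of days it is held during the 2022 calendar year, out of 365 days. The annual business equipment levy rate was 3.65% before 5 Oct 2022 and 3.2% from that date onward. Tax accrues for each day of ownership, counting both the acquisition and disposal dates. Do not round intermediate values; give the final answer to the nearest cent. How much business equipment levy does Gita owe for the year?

£17,125.02

1 Jan – 4 Oct 2022: 277 days at 3.65% → £592,000 × 3.65% × 277/365 = £16,398.4000
5 Oct – 18 Oct 2022: 14 days at 3.2% → £592,000 × 3.2% × 14/365 = £726.6192
Total = £17,125.0192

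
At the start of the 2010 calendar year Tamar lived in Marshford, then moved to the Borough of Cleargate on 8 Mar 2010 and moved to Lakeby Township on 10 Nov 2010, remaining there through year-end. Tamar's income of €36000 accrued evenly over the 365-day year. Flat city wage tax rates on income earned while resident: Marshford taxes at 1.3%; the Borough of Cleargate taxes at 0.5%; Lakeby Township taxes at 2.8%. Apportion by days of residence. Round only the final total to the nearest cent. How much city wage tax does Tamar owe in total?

Marshford, 1 Jan – 7 Mar 2010: 66 days → €36000 × 1.3% × 66/365 = €84.6247
The Borough of Cleargate, 8 Mar – 9 Nov 2010: 247 days → €36000 × 0.5% × 247/365 = €121.8082
Lakeby Township, 10 Nov – 31 Dec 2010: 52 days → €36000 × 2.8% × 52/365 = €143.6055
Total = €350.0384

€350.04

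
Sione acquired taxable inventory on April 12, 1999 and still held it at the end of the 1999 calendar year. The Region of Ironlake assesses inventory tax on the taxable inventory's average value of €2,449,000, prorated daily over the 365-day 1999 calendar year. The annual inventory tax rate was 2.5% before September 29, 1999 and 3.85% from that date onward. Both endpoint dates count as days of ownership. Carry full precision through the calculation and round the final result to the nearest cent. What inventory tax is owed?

€52,797.76

April 12 – September 28, 1999: 170 days at 2.5% → €2,449,000 × 2.5% × 170/365 = €28,515.7534
September 29 – December 31, 1999: 94 days at 3.85% → €2,449,000 × 3.85% × 94/365 = €24,282.0027
Total = €52,797.7562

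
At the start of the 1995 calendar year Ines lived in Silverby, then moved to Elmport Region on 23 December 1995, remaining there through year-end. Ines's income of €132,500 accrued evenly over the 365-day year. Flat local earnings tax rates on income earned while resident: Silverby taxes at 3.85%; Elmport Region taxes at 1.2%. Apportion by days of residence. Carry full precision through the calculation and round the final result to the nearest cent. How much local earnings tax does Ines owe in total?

€5,014.67

Silverby, 1 January – 22 December 1995: 356 days → €132,500 × 3.85% × 356/365 = €4,975.4658
Elmport Region, 23 December – 31 December 1995: 9 days → €132,500 × 1.2% × 9/365 = €39.2055
Total = €5,014.6712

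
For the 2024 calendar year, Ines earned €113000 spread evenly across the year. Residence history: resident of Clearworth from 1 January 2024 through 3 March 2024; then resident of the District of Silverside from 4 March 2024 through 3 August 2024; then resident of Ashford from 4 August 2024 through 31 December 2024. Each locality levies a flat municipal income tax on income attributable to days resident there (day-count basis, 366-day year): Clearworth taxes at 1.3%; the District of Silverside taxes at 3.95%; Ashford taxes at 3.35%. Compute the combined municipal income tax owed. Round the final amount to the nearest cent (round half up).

€3670.18

Clearworth, 1 January – 3 March 2024: 63 days → €113000 × 1.3% × 63/366 = €252.8607
The District of Silverside, 4 March – 3 August 2024: 153 days → €113000 × 3.95% × 153/366 = €1865.8893
Ashford, 4 August – 31 December 2024: 150 days → €113000 × 3.35% × 150/366 = €1551.4344
Total = €3670.1844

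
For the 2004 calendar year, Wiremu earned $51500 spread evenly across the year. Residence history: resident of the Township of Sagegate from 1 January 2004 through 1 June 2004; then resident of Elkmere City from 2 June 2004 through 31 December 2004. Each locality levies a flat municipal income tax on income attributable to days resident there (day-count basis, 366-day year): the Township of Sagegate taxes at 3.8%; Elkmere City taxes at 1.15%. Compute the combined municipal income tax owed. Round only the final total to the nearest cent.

$1162.76

The Township of Sagegate, 1 January – 1 June 2004: 153 days → $51500 × 3.8% × 153/366 = $818.0902
Elkmere City, 2 June – 31 December 2004: 213 days → $51500 × 1.15% × 213/366 = $344.6701
Total = $1162.7602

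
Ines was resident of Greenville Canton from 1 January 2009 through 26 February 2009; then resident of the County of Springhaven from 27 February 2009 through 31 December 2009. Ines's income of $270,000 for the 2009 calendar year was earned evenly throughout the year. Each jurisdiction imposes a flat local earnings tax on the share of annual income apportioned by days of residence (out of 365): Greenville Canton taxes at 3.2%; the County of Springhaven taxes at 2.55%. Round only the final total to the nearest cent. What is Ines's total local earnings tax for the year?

Greenville Canton, 1 January – 26 February 2009: 57 days → $270,000 × 3.2% × 57/365 = $1,349.2603
The County of Springhaven, 27 February – 31 December 2009: 308 days → $270,000 × 2.55% × 308/365 = $5,809.8082
Total = $7,159.0685

$7,159.07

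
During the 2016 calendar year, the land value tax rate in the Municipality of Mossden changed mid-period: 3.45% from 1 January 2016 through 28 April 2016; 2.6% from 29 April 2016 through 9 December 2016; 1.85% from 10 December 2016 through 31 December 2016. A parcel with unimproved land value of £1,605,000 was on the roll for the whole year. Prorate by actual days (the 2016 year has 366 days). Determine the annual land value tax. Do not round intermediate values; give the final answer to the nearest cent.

1 January – 28 April 2016: 119 days at 3.45% → £1,605,000 × 3.45% × 119/366 = £18,003.6270
29 April – 9 December 2016: 225 days at 2.6% → £1,605,000 × 2.6% × 225/366 = £25,653.6885
10 December – 31 December 2016: 22 days at 1.85% → £1,605,000 × 1.85% × 22/366 = £1,784.7951
Total = £45,442.1107

£45,442.11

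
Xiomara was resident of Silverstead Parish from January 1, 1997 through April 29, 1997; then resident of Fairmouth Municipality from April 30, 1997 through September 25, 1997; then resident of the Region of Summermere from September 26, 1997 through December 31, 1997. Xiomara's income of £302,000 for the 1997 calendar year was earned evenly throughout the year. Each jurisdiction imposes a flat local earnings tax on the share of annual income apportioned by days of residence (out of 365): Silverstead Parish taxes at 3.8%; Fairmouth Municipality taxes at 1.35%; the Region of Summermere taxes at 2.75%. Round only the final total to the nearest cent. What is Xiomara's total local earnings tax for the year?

£7,612.88

Silverstead Parish, January 1 – April 29, 1997: 119 days → £302,000 × 3.8% × 119/365 = £3,741.4904
Fairmouth Municipality, April 30 – September 25, 1997: 149 days → £302,000 × 1.35% × 149/365 = £1,664.3096
The Region of Summermere, September 26 – December 31, 1997: 97 days → £302,000 × 2.75% × 97/365 = £2,207.0822
Total = £7,612.8822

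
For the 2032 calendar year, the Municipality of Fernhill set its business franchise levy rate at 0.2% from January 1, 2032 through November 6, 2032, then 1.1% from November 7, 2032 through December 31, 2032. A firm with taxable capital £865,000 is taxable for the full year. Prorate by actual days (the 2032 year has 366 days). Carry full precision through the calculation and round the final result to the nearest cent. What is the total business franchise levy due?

£2,899.88

January 1 – November 6, 2032: 311 days at 0.2% → £865,000 × 0.2% × 311/366 = £1,470.0273
November 7 – December 31, 2032: 55 days at 1.1% → £865,000 × 1.1% × 55/366 = £1,429.8497
Total = £2,899.8770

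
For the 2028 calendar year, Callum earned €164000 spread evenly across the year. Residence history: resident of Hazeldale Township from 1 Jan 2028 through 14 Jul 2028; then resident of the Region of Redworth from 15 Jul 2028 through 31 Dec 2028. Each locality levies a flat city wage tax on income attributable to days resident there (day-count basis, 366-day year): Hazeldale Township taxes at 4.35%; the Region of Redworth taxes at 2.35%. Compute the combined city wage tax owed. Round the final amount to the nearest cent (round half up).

€5610.50

Hazeldale Township, 1 Jan – 14 Jul 2028: 196 days → €164000 × 4.35% × 196/366 = €3820.3934
The Region of Redworth, 15 Jul – 31 Dec 2028: 170 days → €164000 × 2.35% × 170/366 = €1790.1093
Total = €5610.5027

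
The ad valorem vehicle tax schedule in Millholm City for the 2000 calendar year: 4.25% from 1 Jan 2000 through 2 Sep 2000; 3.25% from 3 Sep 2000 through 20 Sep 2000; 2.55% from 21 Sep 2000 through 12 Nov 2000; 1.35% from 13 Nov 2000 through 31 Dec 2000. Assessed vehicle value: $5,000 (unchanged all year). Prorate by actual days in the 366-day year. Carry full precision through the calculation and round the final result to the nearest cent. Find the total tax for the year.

$178.32

1 Jan – 2 Sep 2000: 246 days at 4.25% → $5,000 × 4.25% × 246/366 = $142.8279
3 Sep – 20 Sep 2000: 18 days at 3.25% → $5,000 × 3.25% × 18/366 = $7.9918
21 Sep – 12 Nov 2000: 53 days at 2.55% → $5,000 × 2.55% × 53/366 = $18.4631
13 Nov – 31 Dec 2000: 49 days at 1.35% → $5,000 × 1.35% × 49/366 = $9.0369
Total = $178.3197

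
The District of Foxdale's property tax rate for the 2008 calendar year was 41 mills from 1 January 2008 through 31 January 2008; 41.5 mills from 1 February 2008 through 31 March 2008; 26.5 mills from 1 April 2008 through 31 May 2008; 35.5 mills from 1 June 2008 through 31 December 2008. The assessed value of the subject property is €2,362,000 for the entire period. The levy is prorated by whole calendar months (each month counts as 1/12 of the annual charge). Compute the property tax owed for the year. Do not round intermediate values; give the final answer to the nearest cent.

€83,752.58

1 January – 31 January 2008: 1 month at 41 mills → €2,362,000 × 4.1% × 1/12 = €8,070.1667
1 February – 31 March 2008: 2 months at 41.5 mills → €2,362,000 × 4.15% × 2/12 = €16,337.1667
1 April – 31 May 2008: 2 months at 26.5 mills → €2,362,000 × 2.65% × 2/12 = €10,432.1667
1 June – 31 December 2008: 7 months at 35.5 mills → €2,362,000 × 3.55% × 7/12 = €48,913.0833
Total = €83,752.5833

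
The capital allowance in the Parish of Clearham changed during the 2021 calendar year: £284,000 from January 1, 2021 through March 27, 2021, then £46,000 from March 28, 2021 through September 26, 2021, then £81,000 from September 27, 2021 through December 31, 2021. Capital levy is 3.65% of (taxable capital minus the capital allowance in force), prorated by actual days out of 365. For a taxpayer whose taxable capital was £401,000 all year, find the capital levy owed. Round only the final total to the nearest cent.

January 1 – March 27, 2021: 86 days, exemption £284,000 → (£401,000 − £284,000) × 3.65% × 86/365 = £1,006.2000
March 28 – September 26, 2021: 183 days, exemption £46,000 → (£401,000 − £46,000) × 3.65% × 183/365 = £6,496.5000
September 27 – December 31, 2021: 96 days, exemption £81,000 → (£401,000 − £81,000) × 3.65% × 96/365 = £3,072.0000
Total = £10,574.7000

£10,574.70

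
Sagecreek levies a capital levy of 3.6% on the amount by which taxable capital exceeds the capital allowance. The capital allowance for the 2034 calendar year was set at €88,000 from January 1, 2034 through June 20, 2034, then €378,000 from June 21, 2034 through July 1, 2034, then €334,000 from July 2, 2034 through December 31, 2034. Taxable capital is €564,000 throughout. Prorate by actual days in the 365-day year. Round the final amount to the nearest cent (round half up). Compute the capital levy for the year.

January 1 – June 20, 2034: 171 days, exemption €88,000 → (€564,000 − €88,000) × 3.6% × 171/365 = €8,028.0986
June 21 – July 1, 2034: 11 days, exemption €378,000 → (€564,000 − €378,000) × 3.6% × 11/365 = €201.7973
July 2 – December 31, 2034: 183 days, exemption €334,000 → (€564,000 − €334,000) × 3.6% × 183/365 = €4,151.3425
Total = €12,381.2384

€12,381.24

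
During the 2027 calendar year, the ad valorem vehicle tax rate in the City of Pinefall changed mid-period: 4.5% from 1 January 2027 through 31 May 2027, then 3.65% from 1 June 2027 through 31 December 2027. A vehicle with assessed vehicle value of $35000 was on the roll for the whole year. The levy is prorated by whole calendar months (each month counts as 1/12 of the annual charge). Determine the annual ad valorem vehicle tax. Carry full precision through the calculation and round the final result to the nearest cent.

$1401.46

1 January – 31 May 2027: 5 months at 4.5% → $35000 × 4.5% × 5/12 = $656.2500
1 June – 31 December 2027: 7 months at 3.65% → $35000 × 3.65% × 7/12 = $745.2083
Total = $1401.4583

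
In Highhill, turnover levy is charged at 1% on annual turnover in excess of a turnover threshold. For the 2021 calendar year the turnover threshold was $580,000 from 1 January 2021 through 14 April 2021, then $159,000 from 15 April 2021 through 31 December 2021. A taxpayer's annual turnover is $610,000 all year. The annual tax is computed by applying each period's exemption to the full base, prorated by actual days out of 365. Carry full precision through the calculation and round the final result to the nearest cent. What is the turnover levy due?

1 January – 14 April 2021: 104 days, exemption $580,000 → ($610,000 − $580,000) × 1% × 104/365 = $85.4795
15 April – 31 December 2021: 261 days, exemption $159,000 → ($610,000 − $159,000) × 1% × 261/365 = $3,224.9589
Total = $3,310.4384

$3,310.44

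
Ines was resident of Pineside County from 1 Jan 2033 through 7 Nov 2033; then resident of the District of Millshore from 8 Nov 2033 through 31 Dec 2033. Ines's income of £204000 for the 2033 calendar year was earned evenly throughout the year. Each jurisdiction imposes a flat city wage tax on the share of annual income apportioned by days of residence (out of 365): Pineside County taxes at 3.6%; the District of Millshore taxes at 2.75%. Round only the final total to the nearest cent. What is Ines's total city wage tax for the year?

Pineside County, 1 Jan – 7 Nov 2033: 311 days → £204000 × 3.6% × 311/365 = £6257.4904
The District of Millshore, 8 Nov – 31 Dec 2033: 54 days → £204000 × 2.75% × 54/365 = £829.9726
Total = £7087.4630

£7087.46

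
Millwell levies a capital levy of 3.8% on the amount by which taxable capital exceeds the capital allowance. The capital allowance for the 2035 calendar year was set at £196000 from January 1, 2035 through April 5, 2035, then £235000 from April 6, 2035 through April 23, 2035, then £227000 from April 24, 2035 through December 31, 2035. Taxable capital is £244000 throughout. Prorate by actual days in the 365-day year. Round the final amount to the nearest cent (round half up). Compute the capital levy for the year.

£937.61

January 1 – April 5, 2035: 95 days, exemption £196000 → (£244000 − £196000) × 3.8% × 95/365 = £474.7397
April 6 – April 23, 2035: 18 days, exemption £235000 → (£244000 − £235000) × 3.8% × 18/365 = £16.8658
April 24 – December 31, 2035: 252 days, exemption £227000 → (£244000 − £227000) × 3.8% × 252/365 = £446.0055
Total = £937.6110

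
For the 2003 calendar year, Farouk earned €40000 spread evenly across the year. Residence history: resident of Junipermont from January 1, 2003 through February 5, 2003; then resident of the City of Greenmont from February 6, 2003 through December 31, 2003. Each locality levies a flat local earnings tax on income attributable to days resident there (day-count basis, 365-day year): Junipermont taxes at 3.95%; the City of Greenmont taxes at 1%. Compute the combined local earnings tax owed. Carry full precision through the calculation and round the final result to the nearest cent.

Junipermont, January 1 – February 5, 2003: 36 days → €40000 × 3.95% × 36/365 = €155.8356
The City of Greenmont, February 6 – December 31, 2003: 329 days → €40000 × 1% × 329/365 = €360.5479
Total = €516.3836

€516.38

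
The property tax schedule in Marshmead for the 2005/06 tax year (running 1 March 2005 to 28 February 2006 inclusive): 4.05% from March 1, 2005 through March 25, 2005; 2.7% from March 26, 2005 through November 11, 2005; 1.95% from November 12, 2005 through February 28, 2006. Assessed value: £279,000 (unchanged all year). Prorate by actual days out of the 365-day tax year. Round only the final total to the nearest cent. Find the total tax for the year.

£7,166.10

March 1 – March 25, 2005: 25 days at 4.05% → £279,000 × 4.05% × 25/365 = £773.9384
March 26 – November 11, 2005: 231 days at 2.7% → £279,000 × 2.7% × 231/365 = £4,767.4603
November 12, 2005 – February 28, 2006: 109 days at 1.95% → £279,000 × 1.95% × 109/365 = £1,624.6973
Total = £7,166.0959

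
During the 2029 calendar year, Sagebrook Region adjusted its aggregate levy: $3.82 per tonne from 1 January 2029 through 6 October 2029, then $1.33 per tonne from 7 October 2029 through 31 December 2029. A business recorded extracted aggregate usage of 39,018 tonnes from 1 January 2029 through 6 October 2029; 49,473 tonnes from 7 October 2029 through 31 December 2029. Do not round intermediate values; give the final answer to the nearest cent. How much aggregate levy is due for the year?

$214,847.85

1 January – 6 October 2029: 39,018 tonnes at $3.82/tonne → $149,048.76
7 October – 31 December 2029: 49,473 tonnes at $1.33/tonne → $65,799.09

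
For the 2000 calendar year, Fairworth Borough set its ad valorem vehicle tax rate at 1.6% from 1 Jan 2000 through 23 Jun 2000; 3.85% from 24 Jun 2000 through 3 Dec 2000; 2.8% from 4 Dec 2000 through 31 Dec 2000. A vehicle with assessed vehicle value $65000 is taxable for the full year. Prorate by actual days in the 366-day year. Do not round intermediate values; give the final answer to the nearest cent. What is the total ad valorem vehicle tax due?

$1751.00

1 Jan – 23 Jun 2000: 175 days at 1.6% → $65000 × 1.6% × 175/366 = $497.2678
24 Jun – 3 Dec 2000: 163 days at 3.85% → $65000 × 3.85% × 163/366 = $1114.5014
4 Dec – 31 Dec 2000: 28 days at 2.8% → $65000 × 2.8% × 28/366 = $139.2350
Total = $1751.0041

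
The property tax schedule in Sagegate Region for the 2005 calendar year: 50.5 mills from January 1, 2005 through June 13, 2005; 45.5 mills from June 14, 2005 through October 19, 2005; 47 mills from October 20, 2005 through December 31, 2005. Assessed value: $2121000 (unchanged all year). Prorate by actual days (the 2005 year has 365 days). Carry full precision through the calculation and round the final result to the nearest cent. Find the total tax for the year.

January 1 – June 13, 2005: 164 days at 50.5 mills → $2121000 × 5.05% × 164/365 = $48126.3616
June 14 – October 19, 2005: 128 days at 45.5 mills → $2121000 × 4.55% × 128/365 = $33843.0247
October 20 – December 31, 2005: 73 days at 47 mills → $2121000 × 4.7% × 73/365 = $19937.4000
Total = $101906.7863

$101906.79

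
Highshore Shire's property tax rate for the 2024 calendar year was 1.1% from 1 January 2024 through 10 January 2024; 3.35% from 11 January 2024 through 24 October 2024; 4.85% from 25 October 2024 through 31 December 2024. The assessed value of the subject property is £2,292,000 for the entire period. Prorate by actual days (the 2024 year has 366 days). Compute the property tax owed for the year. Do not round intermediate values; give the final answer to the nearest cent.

1 January – 10 January 2024: 10 days at 1.1% → £2,292,000 × 1.1% × 10/366 = £688.8525
11 January – 24 October 2024: 288 days at 3.35% → £2,292,000 × 3.35% × 288/366 = £60,418.6230
25 October – 31 December 2024: 68 days at 4.85% → £2,292,000 × 4.85% × 68/366 = £20,653.0492
Total = £81,760.5246

£81,760.52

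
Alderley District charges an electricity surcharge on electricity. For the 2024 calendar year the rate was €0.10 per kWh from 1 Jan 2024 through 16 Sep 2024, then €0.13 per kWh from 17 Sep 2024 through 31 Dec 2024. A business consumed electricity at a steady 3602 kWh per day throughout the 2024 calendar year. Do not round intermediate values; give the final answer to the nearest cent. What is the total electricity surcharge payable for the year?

1 Jan – 16 Sep 2024: 260 days × 3602 kWh/day = 936,520 kWh at €0.10/kWh → €93652.00
17 Sep – 31 Dec 2024: 106 days × 3602 kWh/day = 381,812 kWh at €0.13/kWh → €49635.56

€143287.56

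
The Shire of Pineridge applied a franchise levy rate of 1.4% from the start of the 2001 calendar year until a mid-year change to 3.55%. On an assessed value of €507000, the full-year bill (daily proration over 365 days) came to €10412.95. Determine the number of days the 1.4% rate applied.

254 days

Let d = days at the first rate; then 365 − d days at the second rate.
€507000 × [1.4%·d + 3.55%·(365−d)] / 365 = €10412.95
Solving gives d = 254, so the new rate took effect on September 12, 2001.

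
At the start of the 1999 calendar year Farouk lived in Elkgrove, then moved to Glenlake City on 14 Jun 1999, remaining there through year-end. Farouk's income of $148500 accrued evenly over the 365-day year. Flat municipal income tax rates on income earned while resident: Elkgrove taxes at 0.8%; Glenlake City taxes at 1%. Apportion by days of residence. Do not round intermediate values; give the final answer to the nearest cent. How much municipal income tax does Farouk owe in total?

$1351.55

Elkgrove, 1 Jan – 13 Jun 1999: 164 days → $148500 × 0.8% × 164/365 = $533.7863
Glenlake City, 14 Jun – 31 Dec 1999: 201 days → $148500 × 1% × 201/365 = $817.7671
Total = $1351.5534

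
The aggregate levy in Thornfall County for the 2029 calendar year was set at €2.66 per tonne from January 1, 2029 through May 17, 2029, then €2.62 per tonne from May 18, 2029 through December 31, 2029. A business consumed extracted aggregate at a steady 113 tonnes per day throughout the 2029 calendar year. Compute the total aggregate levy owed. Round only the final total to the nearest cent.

€108681.14

January 1 – May 17, 2029: 137 days × 113 tonnes/day = 15,481 tonnes at €2.66/tonne → €41179.46
May 18 – December 31, 2029: 228 days × 113 tonnes/day = 25,764 tonnes at €2.62/tonne → €67501.68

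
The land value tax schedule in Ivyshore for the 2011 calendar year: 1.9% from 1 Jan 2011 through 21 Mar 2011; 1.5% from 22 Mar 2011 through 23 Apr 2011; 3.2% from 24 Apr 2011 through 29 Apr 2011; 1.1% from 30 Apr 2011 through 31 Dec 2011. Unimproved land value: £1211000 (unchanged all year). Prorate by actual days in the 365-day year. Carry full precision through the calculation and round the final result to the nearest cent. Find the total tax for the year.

1 Jan – 21 Mar 2011: 80 days at 1.9% → £1211000 × 1.9% × 80/365 = £5043.0685
22 Mar – 23 Apr 2011: 33 days at 1.5% → £1211000 × 1.5% × 33/365 = £1642.3151
24 Apr – 29 Apr 2011: 6 days at 3.2% → £1211000 × 3.2% × 6/365 = £637.0192
30 Apr – 31 Dec 2011: 246 days at 1.1% → £1211000 × 1.1% × 246/365 = £8977.9890
Total = £16300.3918

£16300.39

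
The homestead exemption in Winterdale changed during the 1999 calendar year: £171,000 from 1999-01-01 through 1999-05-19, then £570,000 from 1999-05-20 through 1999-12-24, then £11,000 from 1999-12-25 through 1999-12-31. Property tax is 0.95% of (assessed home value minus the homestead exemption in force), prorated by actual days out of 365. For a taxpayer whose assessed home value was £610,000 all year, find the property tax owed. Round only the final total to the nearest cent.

£1,925.35

1999-01-01 to 1999-05-19: 139 days, exemption £171,000 → (£610,000 − £171,000) × 0.95% × 139/365 = £1,588.2178
1999-05-20 to 1999-12-24: 219 days, exemption £570,000 → (£610,000 − £570,000) × 0.95% × 219/365 = £228.0000
1999-12-25 to 1999-12-31: 7 days, exemption £11,000 → (£610,000 − £11,000) × 0.95% × 7/365 = £109.1329
Total = £1,925.3507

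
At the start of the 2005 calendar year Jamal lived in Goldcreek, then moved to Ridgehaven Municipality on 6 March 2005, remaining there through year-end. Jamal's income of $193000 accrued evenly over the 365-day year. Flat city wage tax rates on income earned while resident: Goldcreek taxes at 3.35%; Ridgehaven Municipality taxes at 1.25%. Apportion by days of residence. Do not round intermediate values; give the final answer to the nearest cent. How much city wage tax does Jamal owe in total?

Goldcreek, 1 January – 5 March 2005: 64 days → $193000 × 3.35% × 64/365 = $1133.6767
Ridgehaven Municipality, 6 March – 31 December 2005: 301 days → $193000 × 1.25% × 301/365 = $1989.4863
Total = $3123.1630

$3123.16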